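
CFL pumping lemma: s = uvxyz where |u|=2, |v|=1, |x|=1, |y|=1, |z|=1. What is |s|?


|s| = |u| + |v| + |x| + |y| + |z|
= 2 + 1 + 1 + 1 + 1
= 3 + 1 + 2
= 4 + 2
= 6

6


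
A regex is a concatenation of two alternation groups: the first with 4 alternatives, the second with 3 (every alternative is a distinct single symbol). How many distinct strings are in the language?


First group: 4 alternatives
Second group: 3 alternatives
Concatenation: each choice from group 1 pairs with each from group 2
Total = 4 x 3 = 12

12


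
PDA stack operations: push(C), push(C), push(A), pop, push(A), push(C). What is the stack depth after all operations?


Tracing stack operations:
  push(C) -> stack = [C], depth=1
  push(C) -> stack = [C,C], depth=2
  push(A) -> stack = [C,C,A], depth=3
  pop -> removed A, stack = [C,C], depth=2
  push(A) -> stack = [C,C,A], depth=3
  push(C) -> stack = [C,C,A,C], depth=4
Final depth = 4

4


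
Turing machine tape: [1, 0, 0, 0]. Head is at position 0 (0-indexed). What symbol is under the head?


Tape: [1, 0, 0, 0]
Positions: 0 1 2 3
Values:    1 0 0 0
Head at position 0
tape[0] = 1

1


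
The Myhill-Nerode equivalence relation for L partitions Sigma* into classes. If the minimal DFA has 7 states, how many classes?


Myhill-Nerode theorem:
Number of equivalence classes = number of states in minimal DFA
Minimal DFA states = 7
Therefore equivalence classes = 7

7


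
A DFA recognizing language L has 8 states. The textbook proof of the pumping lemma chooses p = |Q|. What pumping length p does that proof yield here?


Pumping lemma for regular languages (standard proof):
Take p = |Q|, the number of DFA states.
Any string of length >= |Q| passes through |Q|+1 states while reading its first |Q| symbols,
so by pigeonhole some state repeats, giving the loop that can be pumped.
Here |Q| = 8
Therefore the proof uses p = 8

8


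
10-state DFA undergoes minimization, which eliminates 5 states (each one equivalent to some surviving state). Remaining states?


Original DFA: 10 states
Redundant states removed: 5
Minimized states = original - removed
= 10 - 5
= 5

5


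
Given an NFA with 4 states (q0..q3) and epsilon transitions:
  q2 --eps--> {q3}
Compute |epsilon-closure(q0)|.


Starting from q0
Initialize closure = {q0}
q0 has no outgoing epsilon transitions -> nothing to add
Final closure: {q0}
Size = 1

1


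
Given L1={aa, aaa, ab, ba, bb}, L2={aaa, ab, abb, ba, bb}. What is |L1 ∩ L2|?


L1 = {aa, aaa, ab, ba, bb}
L2 = {aaa, ab, abb, ba, bb}
Checking each string in L1 against L2:
  'aa': in L2? No
  'aaa': in L2? Yes
  'ab': in L2? Yes
  'ba': in L2? Yes
  'bb': in L2? Yes
Intersection = {aaa, ab, ba, bb}
|L1 ∩ L2| = 4

4


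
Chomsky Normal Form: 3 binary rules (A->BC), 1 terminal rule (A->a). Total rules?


CNF allows two rule forms:
  A -> BC (binary): 3 rules
  A -> a (terminal): 1 rule
Total = 3 + 1 = 4

4


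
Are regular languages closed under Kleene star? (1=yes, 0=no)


Regular languages are closed under:
- Union (DFA product construction)
- Intersection (DFA product construction)
- Complement (swap accept/reject states)
- Concatenation (NFA construction)
- Kleene star (NFA construction)
Kleene star is in this list
Therefore: closed

1


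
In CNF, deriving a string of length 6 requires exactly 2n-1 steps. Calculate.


Chomsky Normal Form derivation:
String length n = 6
Each step either:
  - Splits a nonterminal into two (n-1 such steps)
  - Converts a nonterminal to terminal (n such steps)
Total = (n-1) + n = 2n - 1
= 2(6) - 1
= 12 - 1
= 11

11


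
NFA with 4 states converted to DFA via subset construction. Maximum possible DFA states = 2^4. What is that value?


NFA has 4 states
Subset construction: each DFA state = subset of NFA states
Maximum subsets = 2^4
2^4 = 16

16


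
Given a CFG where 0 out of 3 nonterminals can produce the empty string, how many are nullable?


Nonterminals: {S, A, B}
A nonterminal is nullable if it can derive epsilon
Counting nullable nonterminals: 0
Total nullable = 0

0


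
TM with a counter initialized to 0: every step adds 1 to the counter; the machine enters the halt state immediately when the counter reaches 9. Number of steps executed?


Counter starts at 0. Counting sequence:
  Step 1: counter = 1
  Step 2: counter = 2
  Step 3: counter = 3
  Step 4: counter = 4
  Step 5: counter = 5
  Step 6: counter = 6
  ...
  Step 9: counter = 9
Counter reached 9 -> halt
Total steps = 9

9


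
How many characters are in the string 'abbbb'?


String: 'abbbb'
Counting characters:
  'a' appears 1 time(s)
  'b' appears 4 time(s)
Total length = 1 + 4 = 5

5


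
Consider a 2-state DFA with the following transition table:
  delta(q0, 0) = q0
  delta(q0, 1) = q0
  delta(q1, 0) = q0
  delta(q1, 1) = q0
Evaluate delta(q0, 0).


Looking up transition function:
delta(q0, 0) in the table
Row: q0, Column: 0
Result: q0

q0


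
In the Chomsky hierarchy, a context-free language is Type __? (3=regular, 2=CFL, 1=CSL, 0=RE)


Chomsky hierarchy levels:
  Type 3: Regular (DFA/NFA/regex)
  Type 2: Context-free (PDA)
  Type 1: Context-sensitive
  Type 0: Recursively enumerable (TM)
'context-free' corresponds to Type 2

2


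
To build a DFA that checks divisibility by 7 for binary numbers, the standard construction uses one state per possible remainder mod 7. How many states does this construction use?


Divisibility by 7 is tracked via the remainder mod 7: 0, 1, ..., 6
The construction assigns one state to each remainder
Number of remainders = 7

7


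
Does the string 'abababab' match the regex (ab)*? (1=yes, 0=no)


Pattern: (ab)*
String: 'abababab'
Pattern requires: zero or more repetitions of 'ab'
Pairs: ['ab', 'ab', 'ab', 'ab']
All pairs are 'ab'? Yes
Result: 1

1


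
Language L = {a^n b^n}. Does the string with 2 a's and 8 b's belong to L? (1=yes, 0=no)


Language requires equal numbers of a's and b's
PDA pushes for each 'a', pops for each 'b'
Number of a's = 2
Number of b's = 8
2 != 8 -> Reject

0


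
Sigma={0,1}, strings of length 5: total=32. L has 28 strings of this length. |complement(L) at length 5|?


Alphabet: {0,1}
String length: 5
Total strings of length 5 = 2^5 = 32
Strings in L = 28
Complement = total - |L|
= 32 - 28
= 4

4


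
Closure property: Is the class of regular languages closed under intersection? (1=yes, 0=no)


Regular languages are closed under all standard operations:
- Union: Yes (product construction)
- Intersection: Yes (product construction)
- Complement: Yes (swap accept/reject)
- Concatenation: Yes (NFA construction)
Operation: intersection -> Closed

1


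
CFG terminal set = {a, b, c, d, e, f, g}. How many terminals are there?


Terminal symbols: a, b, c, d, e, f, g
Counting each: a (#1), b (#2), c (#3), d (#4), e (#5), f (#6), g (#7)
Total = 7

7


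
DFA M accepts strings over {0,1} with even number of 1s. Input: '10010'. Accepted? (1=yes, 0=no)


DFA has 2 states: q_even (start, accept=yes) and q_odd
Processing string '10010' character by character:
  Position 0: read '1', 1-count=1 -> q_odd
  Position 1: read '0', 1-count=1 -> q_odd (no change)
  Position 2: read '0', 1-count=1 -> q_odd (no change)
  Position 3: read '1', 1-count=2 -> q_even
  Position 4: read '0', 1-count=2 -> q_even (no change)
Final state: q_even, total 1s = 2 (even); the DFA requires an even count -> accept

1


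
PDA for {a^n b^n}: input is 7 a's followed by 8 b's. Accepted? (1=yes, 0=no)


Language requires equal numbers of a's and b's
PDA pushes for each 'a', pops for each 'b'
Number of a's = 7
Number of b's = 8
7 != 8 -> Reject

0


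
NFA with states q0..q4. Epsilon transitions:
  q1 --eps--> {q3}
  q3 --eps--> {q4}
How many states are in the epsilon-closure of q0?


Starting from q0
Initialize closure = {q0}
q0 has no outgoing epsilon transitions -> nothing to add
Final closure: {q0}
Size = 1

1


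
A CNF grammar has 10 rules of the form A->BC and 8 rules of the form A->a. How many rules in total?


CNF allows two rule forms:
  A -> BC (binary): 10 rules
  A -> a (terminal): 8 rules
Total = 10 + 8 = 18

18


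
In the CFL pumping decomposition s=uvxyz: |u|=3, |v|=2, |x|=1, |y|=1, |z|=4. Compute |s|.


|s| = |u| + |v| + |x| + |y| + |z|
= 3 + 2 + 1 + 1 + 4
= 5 + 1 + 5
= 6 + 5
= 11

11


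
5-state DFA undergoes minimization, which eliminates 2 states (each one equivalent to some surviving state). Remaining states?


Original DFA: 5 states
Redundant states removed: 2
Minimized states = original - removed
= 5 - 2
= 3

3


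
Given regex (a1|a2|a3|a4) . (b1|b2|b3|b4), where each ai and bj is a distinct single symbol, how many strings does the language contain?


First group: 4 alternatives
Second group: 4 alternatives
Concatenation: each choice from group 1 pairs with each from group 2
Total = 4 x 4 = 16

16


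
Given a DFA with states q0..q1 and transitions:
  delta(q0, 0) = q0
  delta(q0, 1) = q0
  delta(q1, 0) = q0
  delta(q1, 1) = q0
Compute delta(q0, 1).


Looking up transition function:
delta(q0, 1) in the table
Row: q0, Column: 1
Result: q0

q0


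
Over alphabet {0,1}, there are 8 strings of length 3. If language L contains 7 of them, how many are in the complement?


Alphabet: {0,1}
String length: 3
Total strings of length 3 = 2^3 = 8
Strings in L = 7
Complement = total - |L|
= 8 - 7
= 1

1


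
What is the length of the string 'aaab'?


String: 'aaab'
Counting characters:
  'a' appears 3 time(s)
  'b' appears 1 time(s)
Total length = 3 + 1 = 4

4


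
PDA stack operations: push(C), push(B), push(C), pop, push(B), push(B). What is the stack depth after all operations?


Tracing stack operations:
  push(C) -> stack = [C], depth=1
  push(B) -> stack = [C,B], depth=2
  push(C) -> stack = [C,B,C], depth=3
  pop -> removed C, stack = [C,B], depth=2
  push(B) -> stack = [C,B,B], depth=3
  push(B) -> stack = [C,B,B,B], depth=4
Final depth = 4

4


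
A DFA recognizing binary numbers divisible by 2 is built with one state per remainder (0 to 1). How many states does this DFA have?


Divisibility by 2 is tracked via the remainder mod 2: 0, 1, ..., 1
The construction assigns one state to each remainder
Number of remainders = 2

2


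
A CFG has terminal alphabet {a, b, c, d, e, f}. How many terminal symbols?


Terminal symbols: a, b, c, d, e, f
Counting each: a (#1), b (#2), c (#3), d (#4), e (#5), f (#6)
Total = 6

6


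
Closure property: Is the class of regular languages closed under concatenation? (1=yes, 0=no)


Regular languages are closed under all standard operations:
- Union: Yes (product construction)
- Intersection: Yes (product construction)
- Complement: Yes (swap accept/reject)
- Concatenation: Yes (NFA construction)
Operation: concatenation -> Closed

1


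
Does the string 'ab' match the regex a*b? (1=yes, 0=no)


Pattern: a*b
String: 'ab'
Pattern requires: zero or more 'a's followed by exactly one 'b'
Found 1 leading 'a's
Remaining: 'b'
Remaining is exactly 'b' -> match
Result: 1

1


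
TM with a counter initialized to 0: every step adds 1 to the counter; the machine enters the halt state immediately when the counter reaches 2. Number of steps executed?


Counter starts at 0. Counting sequence:
  Step 1: counter = 1
  Step 2: counter = 2
Counter reached 2 -> halt
Total steps = 2

2


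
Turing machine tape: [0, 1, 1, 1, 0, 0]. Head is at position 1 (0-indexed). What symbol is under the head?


Tape: [0, 1, 1, 1, 0, 0]
Positions: 0 1 2 3 4 5
Values:    0 1 1 1 0 0
Head at position 1
tape[1] = 1

1


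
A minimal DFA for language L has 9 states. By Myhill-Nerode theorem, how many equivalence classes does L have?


Myhill-Nerode theorem:
Number of equivalence classes = number of states in minimal DFA
Minimal DFA states = 9
Therefore equivalence classes = 9

9


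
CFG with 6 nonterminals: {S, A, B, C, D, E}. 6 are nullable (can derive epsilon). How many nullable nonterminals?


Nonterminals: {S, A, B, C, D, E}
A nonterminal is nullable if it can derive epsilon
Counting nullable nonterminals: 6
Total nullable = 6

6


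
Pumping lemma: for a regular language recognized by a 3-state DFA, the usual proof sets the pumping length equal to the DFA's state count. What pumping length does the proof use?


Pumping lemma for regular languages (standard proof):
Take p = |Q|, the number of DFA states.
Any string of length >= |Q| passes through |Q|+1 states while reading its first |Q| symbols,
so by pigeonhole some state repeats, giving the loop that can be pumped.
Here |Q| = 3
Therefore the proof uses p = 3

3


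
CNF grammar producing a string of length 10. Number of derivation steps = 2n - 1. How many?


Chomsky Normal Form derivation:
String length n = 10
Each step either:
  - Splits a nonterminal into two (n-1 such steps)
  - Converts a nonterminal to terminal (n such steps)
Total = (n-1) + n = 2n - 1
= 2(10) - 1
= 20 - 1
= 19

19


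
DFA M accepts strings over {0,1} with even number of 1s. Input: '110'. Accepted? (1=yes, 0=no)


DFA has 2 states: q_even (start, accept=yes) and q_odd
Processing string '110' character by character:
  Position 0: read '1', 1-count=1 -> q_odd
  Position 1: read '1', 1-count=2 -> q_even
  Position 2: read '0', 1-count=2 -> q_even (no change)
Final state: q_even, total 1s = 2 (even); the DFA requires an even count -> accept

1


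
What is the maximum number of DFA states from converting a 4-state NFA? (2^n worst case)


NFA has 4 states
Subset construction: each DFA state = subset of NFA states
Maximum subsets = 2^4
2^4 = 16

16


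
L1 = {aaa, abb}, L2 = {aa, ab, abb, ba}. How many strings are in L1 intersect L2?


L1 = {aaa, abb}
L2 = {aa, ab, abb, ba}
Checking each string in L1 against L2:
  'aaa': in L2? No
  'abb': in L2? Yes
Intersection = {abb}
|L1 ∩ L2| = 1

1


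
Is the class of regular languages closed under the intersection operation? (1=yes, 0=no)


Regular languages are closed under:
- Union (DFA product construction)
- Intersection (DFA product construction)
- Complement (swap accept/reject states)
- Concatenation (NFA construction)
- Kleene star (NFA construction)
intersection is in this list
Therefore: closed

1


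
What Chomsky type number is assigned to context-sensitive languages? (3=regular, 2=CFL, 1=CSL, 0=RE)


Chomsky hierarchy levels:
  Type 3: Regular (DFA/NFA/regex)
  Type 2: Context-free (PDA)
  Type 1: Context-sensitive
  Type 0: Recursively enumerable (TM)
'context-sensitive' corresponds to Type 1

1


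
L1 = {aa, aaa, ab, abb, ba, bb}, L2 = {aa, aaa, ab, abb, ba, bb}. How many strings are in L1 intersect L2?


L1 = {aa, aaa, ab, abb, ba, bb}
L2 = {aa, aaa, ab, abb, ba, bb}
Checking each string in L1 against L2:
  'aa': in L2? Yes
  'aaa': in L2? Yes
  'ab': in L2? Yes
  'abb': in L2? Yes
  'ba': in L2? Yes
  'bb': in L2? Yes
Intersection = {aa, aaa, ab, abb, ba, bb}
|L1 ∩ L2| = 6

6


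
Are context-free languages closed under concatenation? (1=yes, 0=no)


CFL closure properties:
  Closed under: union, concatenation, Kleene star
  NOT closed under: intersection, complement
Operation 'concatenation' is in closed list -> Yes (closed)

1


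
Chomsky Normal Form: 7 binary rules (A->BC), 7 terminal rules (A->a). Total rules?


CNF allows two rule forms:
  A -> BC (binary): 7 rules
  A -> a (terminal): 7 rules
Total = 7 + 7 = 14

14


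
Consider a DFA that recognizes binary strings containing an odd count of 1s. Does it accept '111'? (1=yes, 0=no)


DFA has 2 states: q_even (start, accept=no) and q_odd
Processing string '111' character by character:
  Position 0: read '1', 1-count=1 -> q_odd
  Position 1: read '1', 1-count=2 -> q_even
  Position 2: read '1', 1-count=3 -> q_odd
Final state: q_odd, total 1s = 3 (odd); the DFA requires an odd count -> accept

1


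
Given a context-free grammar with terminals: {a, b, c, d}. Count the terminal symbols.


Terminal symbols: a, b, c, d
Counting each: a (#1), b (#2), c (#3), d (#4)
Total = 4

4


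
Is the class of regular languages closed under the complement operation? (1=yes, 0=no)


Regular languages are closed under:
- Union (DFA product construction)
- Intersection (DFA product construction)
- Complement (swap accept/reject states)
- Concatenation (NFA construction)
- Kleene star (NFA construction)
complement is in this list
Therefore: closed

1


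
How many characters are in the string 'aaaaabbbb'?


String: 'aaaaabbbb'
Counting characters:
  'a' appears 5 time(s)
  'b' appears 4 time(s)
Total length = 5 + 4 = 9

9


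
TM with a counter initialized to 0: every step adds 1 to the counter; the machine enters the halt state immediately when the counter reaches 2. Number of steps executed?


Counter starts at 0. Counting sequence:
  Step 1: counter = 1
  Step 2: counter = 2
Counter reached 2 -> halt
Total steps = 2

2


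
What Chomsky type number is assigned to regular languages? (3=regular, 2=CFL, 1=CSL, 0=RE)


Chomsky hierarchy levels:
  Type 3: Regular (DFA/NFA/regex)
  Type 2: Context-free (PDA)
  Type 1: Context-sensitive
  Type 0: Recursively enumerable (TM)
'regular' corresponds to Type 3

3


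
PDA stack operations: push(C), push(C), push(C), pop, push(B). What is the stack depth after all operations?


Tracing stack operations:
  push(C) -> stack = [C], depth=1
  push(C) -> stack = [C,C], depth=2
  push(C) -> stack = [C,C,C], depth=3
  pop -> removed C, stack = [C,C], depth=2
  push(B) -> stack = [C,C,B], depth=3
Final depth = 3

3


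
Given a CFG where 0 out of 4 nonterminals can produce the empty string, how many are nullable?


Nonterminals: {S, A, B, C}
A nonterminal is nullable if it can derive epsilon
Counting nullable nonterminals: 0
Total nullable = 0

0


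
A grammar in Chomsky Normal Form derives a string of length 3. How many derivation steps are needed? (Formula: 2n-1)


Chomsky Normal Form derivation:
String length n = 3
Each step either:
  - Splits a nonterminal into two (n-1 such steps)
  - Converts a nonterminal to terminal (n such steps)
Total = (n-1) + n = 2n - 1
= 2(3) - 1
= 6 - 1
= 5

5


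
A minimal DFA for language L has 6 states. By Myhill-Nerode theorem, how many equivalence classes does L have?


Myhill-Nerode theorem:
Number of equivalence classes = number of states in minimal DFA
Minimal DFA states = 6
Therefore equivalence classes = 6

6


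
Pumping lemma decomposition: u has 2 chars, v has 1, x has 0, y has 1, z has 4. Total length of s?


|s| = |u| + |v| + |x| + |y| + |z|
= 2 + 1 + 0 + 1 + 4
= 3 + 0 + 5
= 3 + 5
= 8

8


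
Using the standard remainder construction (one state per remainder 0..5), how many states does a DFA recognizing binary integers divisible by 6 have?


Divisibility by 6 is tracked via the remainder mod 6: 0, 1, ..., 5
The construction assigns one state to each remainder
Number of remainders = 6

6


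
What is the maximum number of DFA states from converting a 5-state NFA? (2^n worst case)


NFA has 5 states
Subset construction: each DFA state = subset of NFA states
Maximum subsets = 2^5
2^5 = 32

32


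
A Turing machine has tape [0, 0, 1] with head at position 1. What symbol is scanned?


Tape: [0, 0, 1]
Positions: 0 1 2
Values:    0 0 1
Head at position 1
tape[1] = 0

0


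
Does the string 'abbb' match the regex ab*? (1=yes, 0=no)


Pattern: ab*
String: 'abbb'
Pattern requires: exactly one 'a' followed by zero or more 'b's
First char is 'a' -> OK
Rest 'bbb': all b's? Yes
Result: 1

1


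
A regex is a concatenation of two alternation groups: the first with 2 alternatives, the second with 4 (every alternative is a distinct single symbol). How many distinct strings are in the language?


First group: 2 alternatives
Second group: 4 alternatives
Concatenation: each choice from group 1 pairs with each from group 2
Total = 2 x 4 = 8

8


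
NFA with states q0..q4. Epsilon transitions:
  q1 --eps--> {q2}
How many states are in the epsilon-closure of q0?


Starting from q0
Initialize closure = {q0}
q0 has no outgoing epsilon transitions -> nothing to add
Final closure: {q0}
Size = 1

1


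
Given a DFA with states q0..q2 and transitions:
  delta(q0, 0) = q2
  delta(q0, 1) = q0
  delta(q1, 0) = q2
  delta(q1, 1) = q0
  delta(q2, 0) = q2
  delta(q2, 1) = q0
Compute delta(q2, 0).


Looking up transition function:
delta(q2, 0) in the table
Row: q2, Column: 0
Result: q2

q2


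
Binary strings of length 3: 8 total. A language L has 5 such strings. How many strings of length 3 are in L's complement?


Alphabet: {0,1}
String length: 3
Total strings of length 3 = 2^3 = 8
Strings in L = 5
Complement = total - |L|
= 8 - 5
= 3

3


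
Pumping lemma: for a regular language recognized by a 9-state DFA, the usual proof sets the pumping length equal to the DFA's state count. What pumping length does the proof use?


Pumping lemma for regular languages (standard proof):
Take p = |Q|, the number of DFA states.
Any string of length >= |Q| passes through |Q|+1 states while reading its first |Q| symbols,
so by pigeonhole some state repeats, giving the loop that can be pumped.
Here |Q| = 9
Therefore the proof uses p = 9

9


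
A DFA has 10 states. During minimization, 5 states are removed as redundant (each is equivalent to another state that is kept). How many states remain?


Original DFA: 10 states
Redundant states removed: 5
Minimized states = original - removed
= 10 - 5
= 5

5


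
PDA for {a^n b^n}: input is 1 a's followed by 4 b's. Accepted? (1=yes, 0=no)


Language requires equal numbers of a's and b's
PDA pushes for each 'a', pops for each 'b'
Number of a's = 1
Number of b's = 4
1 != 4 -> Reject

0


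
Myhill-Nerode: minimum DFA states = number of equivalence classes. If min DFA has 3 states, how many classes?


Myhill-Nerode theorem:
Number of equivalence classes = number of states in minimal DFA
Minimal DFA states = 3
Therefore equivalence classes = 3

3


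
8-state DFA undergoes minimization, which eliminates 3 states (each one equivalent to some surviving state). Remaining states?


Original DFA: 8 states
Redundant states removed: 3
Minimized states = original - removed
= 8 - 3
= 5

5


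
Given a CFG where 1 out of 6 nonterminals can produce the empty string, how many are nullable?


Nonterminals: {S, A, B, C, D, E}
A nonterminal is nullable if it can derive epsilon
Counting nullable nonterminals: 1
Total nullable = 1

1


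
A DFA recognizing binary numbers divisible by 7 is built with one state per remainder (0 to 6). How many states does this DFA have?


Divisibility by 7 is tracked via the remainder mod 7: 0, 1, ..., 6
The construction assigns one state to each remainder
Number of remainders = 7

7


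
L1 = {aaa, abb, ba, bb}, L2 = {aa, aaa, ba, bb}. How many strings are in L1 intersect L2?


L1 = {aaa, abb, ba, bb}
L2 = {aa, aaa, ba, bb}
Checking each string in L1 against L2:
  'aaa': in L2? Yes
  'abb': in L2? No
  'ba': in L2? Yes
  'bb': in L2? Yes
Intersection = {aaa, ba, bb}
|L1 ∩ L2| = 3

3


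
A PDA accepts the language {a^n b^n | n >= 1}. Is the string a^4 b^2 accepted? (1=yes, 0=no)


Language requires equal numbers of a's and b's
PDA pushes for each 'a', pops for each 'b'
Number of a's = 4
Number of b's = 2
4 != 2 -> Reject

0


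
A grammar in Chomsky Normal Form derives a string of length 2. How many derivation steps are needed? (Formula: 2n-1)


Chomsky Normal Form derivation:
String length n = 2
Each step either:
  - Splits a nonterminal into two (n-1 such steps)
  - Converts a nonterminal to terminal (n such steps)
Total = (n-1) + n = 2n - 1
= 2(2) - 1
= 4 - 1
= 3

3


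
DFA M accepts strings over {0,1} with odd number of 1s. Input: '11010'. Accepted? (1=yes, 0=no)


DFA has 2 states: q_even (start, accept=no) and q_odd
Processing string '11010' character by character:
  Position 0: read '1', 1-count=1 -> q_odd
  Position 1: read '1', 1-count=2 -> q_even
  Position 2: read '0', 1-count=2 -> q_even (no change)
  Position 3: read '1', 1-count=3 -> q_odd
  Position 4: read '0', 1-count=3 -> q_odd (no change)
Final state: q_odd, total 1s = 3 (odd); the DFA requires an odd count -> accept

1


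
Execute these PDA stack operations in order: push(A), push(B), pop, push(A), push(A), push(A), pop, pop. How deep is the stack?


Tracing stack operations:
  push(A) -> stack = [A], depth=1
  push(B) -> stack = [A,B], depth=2
  pop -> removed B, stack = [A], depth=1
  push(A) -> stack = [A,A], depth=2
  push(A) -> stack = [A,A,A], depth=3
  push(A) -> stack = [A,A,A,A], depth=4
  pop -> removed A, stack = [A,A,A], depth=3
  pop -> removed A, stack = [A,A], depth=2
Final depth = 2

2


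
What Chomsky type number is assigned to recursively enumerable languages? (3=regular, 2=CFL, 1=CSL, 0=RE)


Chomsky hierarchy levels:
  Type 3: Regular (DFA/NFA/regex)
  Type 2: Context-free (PDA)
  Type 1: Context-sensitive
  Type 0: Recursively enumerable (TM)
'recursively enumerable' corresponds to Type 0

0


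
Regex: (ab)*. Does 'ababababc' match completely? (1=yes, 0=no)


Pattern: (ab)*
String: 'ababababc'
Pattern requires: zero or more repetitions of 'ab'
Length 9 is odd -> cannot be (ab)* -> no match
Result: 0

0


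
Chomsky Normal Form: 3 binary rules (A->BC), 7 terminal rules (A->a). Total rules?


CNF allows two rule forms:
  A -> BC (binary): 3 rules
  A -> a (terminal): 7 rules
Total = 3 + 7 = 10

10


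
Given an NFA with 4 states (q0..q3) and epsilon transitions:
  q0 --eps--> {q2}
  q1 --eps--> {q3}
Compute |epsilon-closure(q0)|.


Starting from q0
Initialize closure = {q0}
Follow epsilon from q0 -> add q2
Final closure: {q0, q2}
Size = 2

2


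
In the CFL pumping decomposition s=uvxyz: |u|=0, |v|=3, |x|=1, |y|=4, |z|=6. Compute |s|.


|s| = |u| + |v| + |x| + |y| + |z|
= 0 + 3 + 1 + 4 + 6
= 3 + 1 + 10
= 4 + 10
= 14

14


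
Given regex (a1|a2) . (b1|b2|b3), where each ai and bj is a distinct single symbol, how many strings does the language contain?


First group: 2 alternatives
Second group: 3 alternatives
Concatenation: each choice from group 1 pairs with each from group 2
Total = 2 x 3 = 6

6


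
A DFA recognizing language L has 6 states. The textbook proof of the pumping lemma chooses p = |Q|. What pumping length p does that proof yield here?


Pumping lemma for regular languages (standard proof):
Take p = |Q|, the number of DFA states.
Any string of length >= |Q| passes through |Q|+1 states while reading its first |Q| symbols,
so by pigeonhole some state repeats, giving the loop that can be pumped.
Here |Q| = 6
Therefore the proof uses p = 6

6


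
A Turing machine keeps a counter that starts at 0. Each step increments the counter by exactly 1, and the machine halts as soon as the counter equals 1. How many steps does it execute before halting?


Counter starts at 0. Counting sequence:
  Step 1: counter = 1
Counter reached 1 -> halt
Total steps = 1

1


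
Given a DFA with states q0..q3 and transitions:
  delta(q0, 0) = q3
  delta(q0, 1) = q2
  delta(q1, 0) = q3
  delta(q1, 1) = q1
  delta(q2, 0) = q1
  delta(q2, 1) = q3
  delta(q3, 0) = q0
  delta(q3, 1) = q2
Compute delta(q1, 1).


Looking up transition function:
delta(q1, 1) in the table
Row: q1, Column: 1
Result: q1

q1


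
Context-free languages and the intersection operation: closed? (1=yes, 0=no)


CFL closure properties:
  Closed under: union, concatenation, Kleene star
  NOT closed under: intersection, complement
Operation 'intersection' is in not-closed list -> No (not closed)

0


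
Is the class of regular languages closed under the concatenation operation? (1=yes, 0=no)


Regular languages are closed under:
- Union (DFA product construction)
- Intersection (DFA product construction)
- Complement (swap accept/reject states)
- Concatenation (NFA construction)
- Kleene star (NFA construction)
concatenation is in this list
Therefore: closed

1


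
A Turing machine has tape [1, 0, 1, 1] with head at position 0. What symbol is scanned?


Tape: [1, 0, 1, 1]
Positions: 0 1 2 3
Values:    1 0 1 1
Head at position 0
tape[0] = 1

1


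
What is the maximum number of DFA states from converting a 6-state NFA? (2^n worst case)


NFA has 6 states
Subset construction: each DFA state = subset of NFA states
Maximum subsets = 2^6
2^6 = 64

64


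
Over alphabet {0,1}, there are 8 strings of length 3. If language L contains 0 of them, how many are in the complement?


Alphabet: {0,1}
String length: 3
Total strings of length 3 = 2^3 = 8
Strings in L = 0
Complement = total - |L|
= 8 - 0
= 8

8


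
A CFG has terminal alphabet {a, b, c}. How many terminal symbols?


Terminal symbols: a, b, c
Counting each: a (#1), b (#2), c (#3)
Total = 3

3


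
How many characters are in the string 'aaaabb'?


String: 'aaaabb'
Counting characters:
  'a' appears 4 time(s)
  'b' appears 2 time(s)
Total length = 4 + 2 = 6

6


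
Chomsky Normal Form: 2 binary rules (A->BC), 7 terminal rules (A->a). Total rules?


CNF allows two rule forms:
  A -> BC (binary): 2 rules
  A -> a (terminal): 7 rules
Total = 2 + 7 = 9

9


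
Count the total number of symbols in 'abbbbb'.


String: 'abbbbb'
Counting characters:
  'a' appears 1 time(s)
  'b' appears 5 time(s)
Total length = 1 + 5 = 6

6


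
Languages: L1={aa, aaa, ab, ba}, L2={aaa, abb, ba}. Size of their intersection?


L1 = {aa, aaa, ab, ba}
L2 = {aaa, abb, ba}
Checking each string in L1 against L2:
  'aa': in L2? No
  'aaa': in L2? Yes
  'ab': in L2? No
  'ba': in L2? Yes
Intersection = {aaa, ba}
|L1 ∩ L2| = 2

2


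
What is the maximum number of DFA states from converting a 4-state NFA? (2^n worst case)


NFA has 4 states
Subset construction: each DFA state = subset of NFA states
Maximum subsets = 2^4
2^4 = 16

16


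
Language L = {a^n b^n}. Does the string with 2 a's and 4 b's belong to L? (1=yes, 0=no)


Language requires equal numbers of a's and b's
PDA pushes for each 'a', pops for each 'b'
Number of a's = 2
Number of b's = 4
2 != 4 -> Reject

0


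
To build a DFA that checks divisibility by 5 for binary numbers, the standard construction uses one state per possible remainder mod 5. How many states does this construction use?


Divisibility by 5 is tracked via the remainder mod 5: 0, 1, ..., 4
The construction assigns one state to each remainder
Number of remainders = 5

5


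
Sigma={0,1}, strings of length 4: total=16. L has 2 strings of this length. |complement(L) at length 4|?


Alphabet: {0,1}
String length: 4
Total strings of length 4 = 2^4 = 16
Strings in L = 2
Complement = total - |L|
= 16 - 2
= 14

14


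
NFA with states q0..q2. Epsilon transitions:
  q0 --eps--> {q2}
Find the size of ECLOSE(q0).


Starting from q0
Initialize closure = {q0}
Follow epsilon from q0 -> add q2
Final closure: {q0, q2}
Size = 2

2


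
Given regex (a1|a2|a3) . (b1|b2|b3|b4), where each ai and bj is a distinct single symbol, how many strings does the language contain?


First group: 3 alternatives
Second group: 4 alternatives
Concatenation: each choice from group 1 pairs with each from group 2
Total = 3 x 4 = 12

12


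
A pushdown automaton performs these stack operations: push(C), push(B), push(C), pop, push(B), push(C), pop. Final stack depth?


Tracing stack operations:
  push(C) -> stack = [C], depth=1
  push(B) -> stack = [C,B], depth=2
  push(C) -> stack = [C,B,C], depth=3
  pop -> removed C, stack = [C,B], depth=2
  push(B) -> stack = [C,B,B], depth=3
  push(C) -> stack = [C,B,B,C], depth=4
  pop -> removed C, stack = [C,B,B], depth=3
Final depth = 3

3


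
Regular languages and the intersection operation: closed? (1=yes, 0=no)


Regular languages are closed under all standard operations:
- Union: Yes (product construction)
- Intersection: Yes (product construction)
- Complement: Yes (swap accept/reject)
- Concatenation: Yes (NFA construction)
Operation: intersection -> Closed

1


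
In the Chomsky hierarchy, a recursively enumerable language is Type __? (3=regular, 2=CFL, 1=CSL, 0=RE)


Chomsky hierarchy levels:
  Type 3: Regular (DFA/NFA/regex)
  Type 2: Context-free (PDA)
  Type 1: Context-sensitive
  Type 0: Recursively enumerable (TM)
'recursively enumerable' corresponds to Type 0

0


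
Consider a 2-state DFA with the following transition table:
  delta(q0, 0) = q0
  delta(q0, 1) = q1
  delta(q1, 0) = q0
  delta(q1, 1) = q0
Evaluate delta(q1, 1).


Looking up transition function:
delta(q1, 1) in the table
Row: q1, Column: 1
Result: q0

q0


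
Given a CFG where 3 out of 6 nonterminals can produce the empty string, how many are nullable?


Nonterminals: {S, A, B, C, D, E}
A nonterminal is nullable if it can derive epsilon
Counting nullable nonterminals: 3
Total nullable = 3

3


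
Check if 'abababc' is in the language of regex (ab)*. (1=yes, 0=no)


Pattern: (ab)*
String: 'abababc'
Pattern requires: zero or more repetitions of 'ab'
Length 7 is odd -> cannot be (ab)* -> no match
Result: 0

0


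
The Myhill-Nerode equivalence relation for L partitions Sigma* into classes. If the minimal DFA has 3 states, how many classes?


Myhill-Nerode theorem:
Number of equivalence classes = number of states in minimal DFA
Minimal DFA states = 3
Therefore equivalence classes = 3

3


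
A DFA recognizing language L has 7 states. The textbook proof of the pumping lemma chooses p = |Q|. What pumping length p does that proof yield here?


Pumping lemma for regular languages (standard proof):
Take p = |Q|, the number of DFA states.
Any string of length >= |Q| passes through |Q|+1 states while reading its first |Q| symbols,
so by pigeonhole some state repeats, giving the loop that can be pumped.
Here |Q| = 7
Therefore the proof uses p = 7

7


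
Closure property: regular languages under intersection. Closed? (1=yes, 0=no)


Regular languages are closed under:
- Union (DFA product construction)
- Intersection (DFA product construction)
- Complement (swap accept/reject states)
- Concatenation (NFA construction)
- Kleene star (NFA construction)
intersection is in this list
Therefore: closed

1


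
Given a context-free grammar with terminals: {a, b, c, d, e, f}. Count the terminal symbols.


Terminal symbols: a, b, c, d, e, f
Counting each: a (#1), b (#2), c (#3), d (#4), e (#5), f (#6)
Total = 6

6


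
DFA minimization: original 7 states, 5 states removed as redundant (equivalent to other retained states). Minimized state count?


Original DFA: 7 states
Redundant states removed: 5
Minimized states = original - removed
= 7 - 5
= 2

2


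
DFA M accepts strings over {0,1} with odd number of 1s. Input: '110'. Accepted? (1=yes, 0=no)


DFA has 2 states: q_even (start, accept=no) and q_odd
Processing string '110' character by character:
  Position 0: read '1', 1-count=1 -> q_odd
  Position 1: read '1', 1-count=2 -> q_even
  Position 2: read '0', 1-count=2 -> q_even (no change)
Final state: q_even, total 1s = 2 (even); the DFA requires an odd count -> reject

0


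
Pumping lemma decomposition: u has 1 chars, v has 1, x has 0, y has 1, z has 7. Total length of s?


|s| = |u| + |v| + |x| + |y| + |z|
= 1 + 1 + 0 + 1 + 7
= 2 + 0 + 8
= 2 + 8
= 10

10


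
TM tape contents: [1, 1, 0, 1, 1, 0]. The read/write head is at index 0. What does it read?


Tape: [1, 1, 0, 1, 1, 0]
Positions: 0 1 2 3 4 5
Values:    1 1 0 1 1 0
Head at position 0
tape[0] = 1

1


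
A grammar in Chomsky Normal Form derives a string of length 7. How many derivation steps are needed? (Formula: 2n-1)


Chomsky Normal Form derivation:
String length n = 7
Each step either:
  - Splits a nonterminal into two (n-1 such steps)
  - Converts a nonterminal to terminal (n such steps)
Total = (n-1) + n = 2n - 1
= 2(7) - 1
= 14 - 1
= 13

13


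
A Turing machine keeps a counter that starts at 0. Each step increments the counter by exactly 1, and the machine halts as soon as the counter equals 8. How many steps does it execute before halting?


Counter starts at 0. Counting sequence:
  Step 1: counter = 1
  Step 2: counter = 2
  Step 3: counter = 3
  Step 4: counter = 4
  Step 5: counter = 5
  Step 6: counter = 6
  Step 7: counter = 7
  Step 8: counter = 8
Counter reached 8 -> halt
Total steps = 8

8


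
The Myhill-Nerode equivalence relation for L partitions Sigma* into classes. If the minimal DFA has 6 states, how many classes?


Myhill-Nerode theorem:
Number of equivalence classes = number of states in minimal DFA
Minimal DFA states = 6
Therefore equivalence classes = 6

6


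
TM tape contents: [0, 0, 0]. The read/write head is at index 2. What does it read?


Tape: [0, 0, 0]
Positions: 0 1 2
Values:    0 0 0
Head at position 2
tape[2] = 0

0


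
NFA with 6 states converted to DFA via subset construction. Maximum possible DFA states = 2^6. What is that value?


NFA has 6 states
Subset construction: each DFA state = subset of NFA states
Maximum subsets = 2^6
2^6 = 64

64


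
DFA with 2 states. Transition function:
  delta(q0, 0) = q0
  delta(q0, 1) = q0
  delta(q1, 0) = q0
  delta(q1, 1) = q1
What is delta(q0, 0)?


Looking up transition function:
delta(q0, 0) in the table
Row: q0, Column: 0
Result: q0

q0


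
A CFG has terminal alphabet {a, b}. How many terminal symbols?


Terminal symbols: a, b
Counting each: a (#1), b (#2)
Total = 2

2


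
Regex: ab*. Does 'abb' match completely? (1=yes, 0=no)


Pattern: ab*
String: 'abb'
Pattern requires: exactly one 'a' followed by zero or more 'b's
First char is 'a' -> OK
Rest 'bb': all b's? Yes
Result: 1

1


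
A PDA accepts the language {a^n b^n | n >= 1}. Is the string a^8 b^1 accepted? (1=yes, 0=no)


Language requires equal numbers of a's and b's
PDA pushes for each 'a', pops for each 'b'
Number of a's = 8
Number of b's = 1
8 != 1 -> Reject

0


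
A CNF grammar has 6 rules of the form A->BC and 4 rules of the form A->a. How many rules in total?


CNF allows two rule forms:
  A -> BC (binary): 6 rules
  A -> a (terminal): 4 rules
Total = 6 + 4 = 10

10


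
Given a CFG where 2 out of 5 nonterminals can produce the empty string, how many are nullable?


Nonterminals: {S, A, B, C, D}
A nonterminal is nullable if it can derive epsilon
Counting nullable nonterminals: 2
Total nullable = 2

2


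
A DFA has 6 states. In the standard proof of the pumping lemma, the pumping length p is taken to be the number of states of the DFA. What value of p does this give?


Pumping lemma for regular languages (standard proof):
Take p = |Q|, the number of DFA states.
Any string of length >= |Q| passes through |Q|+1 states while reading its first |Q| symbols,
so by pigeonhole some state repeats, giving the loop that can be pumped.
Here |Q| = 6
Therefore the proof uses p = 6

6


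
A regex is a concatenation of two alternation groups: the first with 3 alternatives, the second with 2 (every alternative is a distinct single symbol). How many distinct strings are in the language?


First group: 3 alternatives
Second group: 2 alternatives
Concatenation: each choice from group 1 pairs with each from group 2
Total = 3 x 2 = 6

6


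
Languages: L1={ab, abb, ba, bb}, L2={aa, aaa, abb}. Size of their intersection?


L1 = {ab, abb, ba, bb}
L2 = {aa, aaa, abb}
Checking each string in L1 against L2:
  'ab': in L2? No
  'abb': in L2? Yes
  'ba': in L2? No
  'bb': in L2? No
Intersection = {abb}
|L1 ∩ L2| = 1

1


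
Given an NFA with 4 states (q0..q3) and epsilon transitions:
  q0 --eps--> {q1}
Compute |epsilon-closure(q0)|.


Starting from q0
Initialize closure = {q0}
Follow epsilon from q0 -> add q1
Final closure: {q0, q1}
Size = 2

2


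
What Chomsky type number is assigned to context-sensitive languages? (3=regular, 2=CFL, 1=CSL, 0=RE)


Chomsky hierarchy levels:
  Type 3: Regular (DFA/NFA/regex)
  Type 2: Context-free (PDA)
  Type 1: Context-sensitive
  Type 0: Recursively enumerable (TM)
'context-sensitive' corresponds to Type 1

1
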